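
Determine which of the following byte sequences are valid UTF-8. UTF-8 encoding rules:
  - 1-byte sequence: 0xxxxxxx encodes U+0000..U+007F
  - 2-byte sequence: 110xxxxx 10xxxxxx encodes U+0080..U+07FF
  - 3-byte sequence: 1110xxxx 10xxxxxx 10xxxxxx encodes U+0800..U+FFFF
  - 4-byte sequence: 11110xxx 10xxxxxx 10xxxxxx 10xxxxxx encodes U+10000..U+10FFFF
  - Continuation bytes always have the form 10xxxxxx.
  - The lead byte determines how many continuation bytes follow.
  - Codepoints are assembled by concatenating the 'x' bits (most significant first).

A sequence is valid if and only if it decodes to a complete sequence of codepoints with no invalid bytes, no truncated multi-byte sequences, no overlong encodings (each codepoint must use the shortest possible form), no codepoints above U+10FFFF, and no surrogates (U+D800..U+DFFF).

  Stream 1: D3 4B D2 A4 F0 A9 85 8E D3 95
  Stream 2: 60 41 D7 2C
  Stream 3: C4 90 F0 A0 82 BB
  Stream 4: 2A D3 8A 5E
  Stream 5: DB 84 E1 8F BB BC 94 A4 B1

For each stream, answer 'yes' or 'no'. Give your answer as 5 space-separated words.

Stream 1: error at byte offset 1. INVALID
Stream 2: error at byte offset 3. INVALID
Stream 3: decodes cleanly. VALID
Stream 4: decodes cleanly. VALID
Stream 5: error at byte offset 5. INVALID

Answer: no no yes yes no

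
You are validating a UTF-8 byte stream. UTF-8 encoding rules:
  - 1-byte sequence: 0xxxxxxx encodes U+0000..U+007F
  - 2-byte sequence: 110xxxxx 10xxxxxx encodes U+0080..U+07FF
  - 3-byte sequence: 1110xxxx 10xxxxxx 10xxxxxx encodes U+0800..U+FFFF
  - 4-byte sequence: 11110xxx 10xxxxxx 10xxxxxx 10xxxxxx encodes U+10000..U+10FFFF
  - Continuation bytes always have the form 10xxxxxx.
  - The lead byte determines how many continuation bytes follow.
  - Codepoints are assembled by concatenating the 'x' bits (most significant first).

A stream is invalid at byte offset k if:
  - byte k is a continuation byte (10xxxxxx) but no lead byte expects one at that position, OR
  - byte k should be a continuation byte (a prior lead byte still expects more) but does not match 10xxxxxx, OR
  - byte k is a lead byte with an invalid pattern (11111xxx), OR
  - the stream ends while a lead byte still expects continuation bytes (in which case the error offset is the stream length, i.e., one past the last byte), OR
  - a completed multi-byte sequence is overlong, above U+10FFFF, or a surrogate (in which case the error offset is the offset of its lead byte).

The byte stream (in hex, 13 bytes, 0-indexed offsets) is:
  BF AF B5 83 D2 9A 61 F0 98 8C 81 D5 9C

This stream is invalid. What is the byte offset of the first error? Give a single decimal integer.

Answer: 0

Derivation:
Byte[0]=BF: INVALID lead byte (not 0xxx/110x/1110/11110)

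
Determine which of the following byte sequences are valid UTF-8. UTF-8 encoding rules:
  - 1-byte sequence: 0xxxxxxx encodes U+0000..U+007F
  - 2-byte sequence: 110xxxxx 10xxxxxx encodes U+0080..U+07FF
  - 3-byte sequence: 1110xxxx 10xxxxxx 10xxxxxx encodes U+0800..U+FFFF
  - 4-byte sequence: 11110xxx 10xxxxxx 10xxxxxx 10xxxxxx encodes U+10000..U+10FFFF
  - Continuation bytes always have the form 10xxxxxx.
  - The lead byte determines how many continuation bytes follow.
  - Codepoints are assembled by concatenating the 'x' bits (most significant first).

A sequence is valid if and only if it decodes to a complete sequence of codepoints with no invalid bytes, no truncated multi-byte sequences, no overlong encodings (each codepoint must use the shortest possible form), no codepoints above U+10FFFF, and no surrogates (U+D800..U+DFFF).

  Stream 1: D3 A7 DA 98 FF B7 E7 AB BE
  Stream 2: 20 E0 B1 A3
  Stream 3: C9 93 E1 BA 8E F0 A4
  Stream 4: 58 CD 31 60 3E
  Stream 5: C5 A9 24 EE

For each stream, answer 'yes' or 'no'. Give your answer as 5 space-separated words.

Stream 1: error at byte offset 4. INVALID
Stream 2: decodes cleanly. VALID
Stream 3: error at byte offset 7. INVALID
Stream 4: error at byte offset 2. INVALID
Stream 5: error at byte offset 4. INVALID

Answer: no yes no no no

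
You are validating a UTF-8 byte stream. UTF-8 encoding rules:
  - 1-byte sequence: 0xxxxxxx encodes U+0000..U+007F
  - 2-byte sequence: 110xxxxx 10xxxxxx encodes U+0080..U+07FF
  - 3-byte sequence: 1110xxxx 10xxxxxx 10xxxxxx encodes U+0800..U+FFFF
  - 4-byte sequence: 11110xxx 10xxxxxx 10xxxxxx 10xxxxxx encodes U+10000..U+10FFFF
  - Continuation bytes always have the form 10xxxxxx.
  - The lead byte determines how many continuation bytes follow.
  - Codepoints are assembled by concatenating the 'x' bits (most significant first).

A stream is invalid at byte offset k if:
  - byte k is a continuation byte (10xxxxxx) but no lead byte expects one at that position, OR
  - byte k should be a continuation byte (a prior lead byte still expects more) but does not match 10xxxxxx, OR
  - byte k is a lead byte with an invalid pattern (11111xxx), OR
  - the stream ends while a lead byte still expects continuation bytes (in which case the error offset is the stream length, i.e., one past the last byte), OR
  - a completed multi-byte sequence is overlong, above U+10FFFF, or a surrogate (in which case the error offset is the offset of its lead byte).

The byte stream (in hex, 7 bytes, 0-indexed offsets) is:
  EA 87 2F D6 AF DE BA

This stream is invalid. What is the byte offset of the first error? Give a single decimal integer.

Answer: 2

Derivation:
Byte[0]=EA: 3-byte lead, need 2 cont bytes. acc=0xA
Byte[1]=87: continuation. acc=(acc<<6)|0x07=0x287
Byte[2]=2F: expected 10xxxxxx continuation. INVALID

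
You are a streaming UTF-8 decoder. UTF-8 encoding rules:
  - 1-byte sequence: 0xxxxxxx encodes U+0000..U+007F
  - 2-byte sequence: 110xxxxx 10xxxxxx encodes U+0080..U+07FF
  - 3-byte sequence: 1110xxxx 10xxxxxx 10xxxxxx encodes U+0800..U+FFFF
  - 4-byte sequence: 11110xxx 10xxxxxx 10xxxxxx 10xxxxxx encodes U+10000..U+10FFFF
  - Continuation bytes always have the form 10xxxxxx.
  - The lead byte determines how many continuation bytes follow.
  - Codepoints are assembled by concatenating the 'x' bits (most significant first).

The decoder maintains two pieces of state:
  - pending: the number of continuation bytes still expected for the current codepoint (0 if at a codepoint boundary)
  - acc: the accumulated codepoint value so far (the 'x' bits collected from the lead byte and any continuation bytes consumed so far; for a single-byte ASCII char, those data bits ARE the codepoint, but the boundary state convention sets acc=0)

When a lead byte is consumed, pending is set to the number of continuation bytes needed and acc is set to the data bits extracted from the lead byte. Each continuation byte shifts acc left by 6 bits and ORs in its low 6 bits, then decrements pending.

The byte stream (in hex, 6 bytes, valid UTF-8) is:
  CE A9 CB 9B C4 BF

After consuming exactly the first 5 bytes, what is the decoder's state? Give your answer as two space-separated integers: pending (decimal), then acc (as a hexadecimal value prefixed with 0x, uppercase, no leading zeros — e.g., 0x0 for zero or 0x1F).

Answer: 1 0x4

Derivation:
Byte[0]=CE: 2-byte lead. pending=1, acc=0xE
Byte[1]=A9: continuation. acc=(acc<<6)|0x29=0x3A9, pending=0
Byte[2]=CB: 2-byte lead. pending=1, acc=0xB
Byte[3]=9B: continuation. acc=(acc<<6)|0x1B=0x2DB, pending=0
Byte[4]=C4: 2-byte lead. pending=1, acc=0x4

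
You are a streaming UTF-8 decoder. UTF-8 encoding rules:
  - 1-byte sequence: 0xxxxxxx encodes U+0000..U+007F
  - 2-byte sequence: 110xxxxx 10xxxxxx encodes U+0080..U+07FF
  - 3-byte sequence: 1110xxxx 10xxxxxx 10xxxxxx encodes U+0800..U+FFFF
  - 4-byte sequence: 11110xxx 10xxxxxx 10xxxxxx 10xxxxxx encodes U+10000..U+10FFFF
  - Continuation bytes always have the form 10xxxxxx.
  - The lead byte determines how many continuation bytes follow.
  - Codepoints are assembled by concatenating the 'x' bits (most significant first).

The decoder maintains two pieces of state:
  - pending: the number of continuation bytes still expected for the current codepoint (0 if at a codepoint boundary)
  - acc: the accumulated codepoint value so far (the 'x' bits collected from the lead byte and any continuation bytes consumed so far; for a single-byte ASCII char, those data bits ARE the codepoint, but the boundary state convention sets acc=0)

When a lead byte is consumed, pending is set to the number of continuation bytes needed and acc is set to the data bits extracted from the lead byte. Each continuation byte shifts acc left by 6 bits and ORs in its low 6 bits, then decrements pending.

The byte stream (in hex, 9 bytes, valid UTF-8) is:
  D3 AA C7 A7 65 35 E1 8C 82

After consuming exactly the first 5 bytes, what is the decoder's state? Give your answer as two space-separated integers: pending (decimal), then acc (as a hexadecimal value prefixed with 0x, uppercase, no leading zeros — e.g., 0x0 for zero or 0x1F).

Byte[0]=D3: 2-byte lead. pending=1, acc=0x13
Byte[1]=AA: continuation. acc=(acc<<6)|0x2A=0x4EA, pending=0
Byte[2]=C7: 2-byte lead. pending=1, acc=0x7
Byte[3]=A7: continuation. acc=(acc<<6)|0x27=0x1E7, pending=0
Byte[4]=65: 1-byte. pending=0, acc=0x0

Answer: 0 0x0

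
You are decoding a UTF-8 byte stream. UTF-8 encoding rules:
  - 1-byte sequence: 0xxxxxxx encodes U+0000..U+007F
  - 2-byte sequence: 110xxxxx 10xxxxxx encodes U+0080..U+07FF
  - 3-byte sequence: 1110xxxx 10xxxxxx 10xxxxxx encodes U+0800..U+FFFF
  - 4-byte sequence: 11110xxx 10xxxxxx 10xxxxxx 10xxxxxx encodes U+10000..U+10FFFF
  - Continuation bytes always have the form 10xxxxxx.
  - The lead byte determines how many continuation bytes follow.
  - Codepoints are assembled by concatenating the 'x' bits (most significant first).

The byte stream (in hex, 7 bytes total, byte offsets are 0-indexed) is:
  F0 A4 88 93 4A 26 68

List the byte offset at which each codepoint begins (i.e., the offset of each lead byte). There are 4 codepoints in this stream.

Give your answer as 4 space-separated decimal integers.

Answer: 0 4 5 6

Derivation:
Byte[0]=F0: 4-byte lead, need 3 cont bytes. acc=0x0
Byte[1]=A4: continuation. acc=(acc<<6)|0x24=0x24
Byte[2]=88: continuation. acc=(acc<<6)|0x08=0x908
Byte[3]=93: continuation. acc=(acc<<6)|0x13=0x24213
Completed: cp=U+24213 (starts at byte 0)
Byte[4]=4A: 1-byte ASCII. cp=U+004A
Byte[5]=26: 1-byte ASCII. cp=U+0026
Byte[6]=68: 1-byte ASCII. cp=U+0068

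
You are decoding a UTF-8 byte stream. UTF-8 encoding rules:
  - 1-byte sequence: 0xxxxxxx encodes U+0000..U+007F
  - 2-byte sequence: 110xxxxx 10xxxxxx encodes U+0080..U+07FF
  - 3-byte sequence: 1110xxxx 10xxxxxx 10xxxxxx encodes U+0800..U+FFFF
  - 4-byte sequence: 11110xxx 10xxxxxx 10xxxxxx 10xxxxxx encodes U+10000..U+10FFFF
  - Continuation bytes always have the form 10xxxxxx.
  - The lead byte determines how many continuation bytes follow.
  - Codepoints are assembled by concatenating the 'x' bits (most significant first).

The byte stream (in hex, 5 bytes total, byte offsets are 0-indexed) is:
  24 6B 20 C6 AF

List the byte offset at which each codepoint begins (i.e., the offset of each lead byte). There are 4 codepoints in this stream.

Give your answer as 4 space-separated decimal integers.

Byte[0]=24: 1-byte ASCII. cp=U+0024
Byte[1]=6B: 1-byte ASCII. cp=U+006B
Byte[2]=20: 1-byte ASCII. cp=U+0020
Byte[3]=C6: 2-byte lead, need 1 cont bytes. acc=0x6
Byte[4]=AF: continuation. acc=(acc<<6)|0x2F=0x1AF
Completed: cp=U+01AF (starts at byte 3)

Answer: 0 1 2 3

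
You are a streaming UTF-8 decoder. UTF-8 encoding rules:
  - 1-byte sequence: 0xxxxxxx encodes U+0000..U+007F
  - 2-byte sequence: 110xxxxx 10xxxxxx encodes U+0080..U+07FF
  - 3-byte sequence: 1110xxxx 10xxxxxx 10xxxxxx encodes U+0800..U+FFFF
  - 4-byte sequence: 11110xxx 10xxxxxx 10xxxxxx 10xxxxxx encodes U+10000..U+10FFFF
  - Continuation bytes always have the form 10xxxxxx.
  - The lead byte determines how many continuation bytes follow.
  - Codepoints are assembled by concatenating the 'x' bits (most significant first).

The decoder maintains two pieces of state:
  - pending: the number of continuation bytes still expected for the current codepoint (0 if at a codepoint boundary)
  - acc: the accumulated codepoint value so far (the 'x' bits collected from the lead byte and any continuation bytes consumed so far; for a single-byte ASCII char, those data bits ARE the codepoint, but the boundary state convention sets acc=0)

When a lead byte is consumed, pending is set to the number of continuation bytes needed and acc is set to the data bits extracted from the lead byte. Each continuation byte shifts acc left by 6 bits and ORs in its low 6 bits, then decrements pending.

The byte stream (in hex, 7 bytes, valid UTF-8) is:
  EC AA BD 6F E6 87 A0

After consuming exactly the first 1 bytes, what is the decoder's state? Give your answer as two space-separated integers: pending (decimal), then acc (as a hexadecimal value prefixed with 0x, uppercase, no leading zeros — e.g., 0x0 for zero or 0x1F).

Byte[0]=EC: 3-byte lead. pending=2, acc=0xC

Answer: 2 0xC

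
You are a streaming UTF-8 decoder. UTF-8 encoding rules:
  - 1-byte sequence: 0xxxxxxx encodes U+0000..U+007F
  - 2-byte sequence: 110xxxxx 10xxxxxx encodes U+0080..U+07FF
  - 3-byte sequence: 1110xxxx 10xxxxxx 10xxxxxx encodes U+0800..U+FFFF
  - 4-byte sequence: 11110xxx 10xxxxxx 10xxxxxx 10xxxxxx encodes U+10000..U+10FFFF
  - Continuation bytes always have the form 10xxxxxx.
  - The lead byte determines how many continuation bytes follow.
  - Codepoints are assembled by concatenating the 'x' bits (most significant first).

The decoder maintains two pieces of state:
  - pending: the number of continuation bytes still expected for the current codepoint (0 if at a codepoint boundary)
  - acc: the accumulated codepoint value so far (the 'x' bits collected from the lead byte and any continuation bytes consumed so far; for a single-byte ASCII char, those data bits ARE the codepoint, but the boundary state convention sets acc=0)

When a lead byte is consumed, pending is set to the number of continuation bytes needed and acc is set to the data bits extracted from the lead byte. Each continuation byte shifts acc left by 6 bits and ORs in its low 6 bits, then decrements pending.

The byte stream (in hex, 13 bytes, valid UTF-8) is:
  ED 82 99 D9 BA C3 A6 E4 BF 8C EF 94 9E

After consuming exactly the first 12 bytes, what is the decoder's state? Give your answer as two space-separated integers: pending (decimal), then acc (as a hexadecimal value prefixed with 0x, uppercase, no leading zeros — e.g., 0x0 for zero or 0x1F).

Byte[0]=ED: 3-byte lead. pending=2, acc=0xD
Byte[1]=82: continuation. acc=(acc<<6)|0x02=0x342, pending=1
Byte[2]=99: continuation. acc=(acc<<6)|0x19=0xD099, pending=0
Byte[3]=D9: 2-byte lead. pending=1, acc=0x19
Byte[4]=BA: continuation. acc=(acc<<6)|0x3A=0x67A, pending=0
Byte[5]=C3: 2-byte lead. pending=1, acc=0x3
Byte[6]=A6: continuation. acc=(acc<<6)|0x26=0xE6, pending=0
Byte[7]=E4: 3-byte lead. pending=2, acc=0x4
Byte[8]=BF: continuation. acc=(acc<<6)|0x3F=0x13F, pending=1
Byte[9]=8C: continuation. acc=(acc<<6)|0x0C=0x4FCC, pending=0
Byte[10]=EF: 3-byte lead. pending=2, acc=0xF
Byte[11]=94: continuation. acc=(acc<<6)|0x14=0x3D4, pending=1

Answer: 1 0x3D4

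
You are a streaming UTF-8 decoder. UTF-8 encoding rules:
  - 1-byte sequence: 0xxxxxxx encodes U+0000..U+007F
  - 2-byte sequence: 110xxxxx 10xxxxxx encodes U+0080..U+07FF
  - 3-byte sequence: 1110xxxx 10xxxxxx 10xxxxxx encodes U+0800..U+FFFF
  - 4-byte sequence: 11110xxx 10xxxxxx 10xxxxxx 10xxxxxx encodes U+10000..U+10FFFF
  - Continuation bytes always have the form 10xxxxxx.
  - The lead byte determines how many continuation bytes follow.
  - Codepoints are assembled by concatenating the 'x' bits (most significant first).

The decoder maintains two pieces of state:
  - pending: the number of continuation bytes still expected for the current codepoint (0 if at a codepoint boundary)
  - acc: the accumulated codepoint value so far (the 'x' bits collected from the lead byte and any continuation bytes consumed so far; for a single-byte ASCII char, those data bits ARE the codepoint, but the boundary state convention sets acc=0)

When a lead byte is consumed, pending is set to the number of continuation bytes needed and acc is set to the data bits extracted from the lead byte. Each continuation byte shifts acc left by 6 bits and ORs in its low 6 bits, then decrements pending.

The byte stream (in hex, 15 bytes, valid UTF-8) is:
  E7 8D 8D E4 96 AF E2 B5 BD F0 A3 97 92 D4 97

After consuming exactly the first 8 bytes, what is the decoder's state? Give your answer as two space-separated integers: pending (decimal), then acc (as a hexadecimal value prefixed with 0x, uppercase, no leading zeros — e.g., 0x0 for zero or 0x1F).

Answer: 1 0xB5

Derivation:
Byte[0]=E7: 3-byte lead. pending=2, acc=0x7
Byte[1]=8D: continuation. acc=(acc<<6)|0x0D=0x1CD, pending=1
Byte[2]=8D: continuation. acc=(acc<<6)|0x0D=0x734D, pending=0
Byte[3]=E4: 3-byte lead. pending=2, acc=0x4
Byte[4]=96: continuation. acc=(acc<<6)|0x16=0x116, pending=1
Byte[5]=AF: continuation. acc=(acc<<6)|0x2F=0x45AF, pending=0
Byte[6]=E2: 3-byte lead. pending=2, acc=0x2
Byte[7]=B5: continuation. acc=(acc<<6)|0x35=0xB5, pending=1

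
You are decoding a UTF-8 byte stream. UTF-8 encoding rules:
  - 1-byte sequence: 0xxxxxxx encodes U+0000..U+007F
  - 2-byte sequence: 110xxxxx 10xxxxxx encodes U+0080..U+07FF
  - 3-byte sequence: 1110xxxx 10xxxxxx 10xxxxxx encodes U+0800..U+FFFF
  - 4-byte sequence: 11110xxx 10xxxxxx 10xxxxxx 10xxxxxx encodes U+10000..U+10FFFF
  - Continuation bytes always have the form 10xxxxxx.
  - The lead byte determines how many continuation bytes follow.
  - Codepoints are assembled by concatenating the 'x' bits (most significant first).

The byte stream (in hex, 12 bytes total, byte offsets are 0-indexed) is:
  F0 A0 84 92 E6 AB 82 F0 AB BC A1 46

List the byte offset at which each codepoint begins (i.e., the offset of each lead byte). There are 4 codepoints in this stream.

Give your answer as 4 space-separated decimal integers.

Byte[0]=F0: 4-byte lead, need 3 cont bytes. acc=0x0
Byte[1]=A0: continuation. acc=(acc<<6)|0x20=0x20
Byte[2]=84: continuation. acc=(acc<<6)|0x04=0x804
Byte[3]=92: continuation. acc=(acc<<6)|0x12=0x20112
Completed: cp=U+20112 (starts at byte 0)
Byte[4]=E6: 3-byte lead, need 2 cont bytes. acc=0x6
Byte[5]=AB: continuation. acc=(acc<<6)|0x2B=0x1AB
Byte[6]=82: continuation. acc=(acc<<6)|0x02=0x6AC2
Completed: cp=U+6AC2 (starts at byte 4)
Byte[7]=F0: 4-byte lead, need 3 cont bytes. acc=0x0
Byte[8]=AB: continuation. acc=(acc<<6)|0x2B=0x2B
Byte[9]=BC: continuation. acc=(acc<<6)|0x3C=0xAFC
Byte[10]=A1: continuation. acc=(acc<<6)|0x21=0x2BF21
Completed: cp=U+2BF21 (starts at byte 7)
Byte[11]=46: 1-byte ASCII. cp=U+0046

Answer: 0 4 7 11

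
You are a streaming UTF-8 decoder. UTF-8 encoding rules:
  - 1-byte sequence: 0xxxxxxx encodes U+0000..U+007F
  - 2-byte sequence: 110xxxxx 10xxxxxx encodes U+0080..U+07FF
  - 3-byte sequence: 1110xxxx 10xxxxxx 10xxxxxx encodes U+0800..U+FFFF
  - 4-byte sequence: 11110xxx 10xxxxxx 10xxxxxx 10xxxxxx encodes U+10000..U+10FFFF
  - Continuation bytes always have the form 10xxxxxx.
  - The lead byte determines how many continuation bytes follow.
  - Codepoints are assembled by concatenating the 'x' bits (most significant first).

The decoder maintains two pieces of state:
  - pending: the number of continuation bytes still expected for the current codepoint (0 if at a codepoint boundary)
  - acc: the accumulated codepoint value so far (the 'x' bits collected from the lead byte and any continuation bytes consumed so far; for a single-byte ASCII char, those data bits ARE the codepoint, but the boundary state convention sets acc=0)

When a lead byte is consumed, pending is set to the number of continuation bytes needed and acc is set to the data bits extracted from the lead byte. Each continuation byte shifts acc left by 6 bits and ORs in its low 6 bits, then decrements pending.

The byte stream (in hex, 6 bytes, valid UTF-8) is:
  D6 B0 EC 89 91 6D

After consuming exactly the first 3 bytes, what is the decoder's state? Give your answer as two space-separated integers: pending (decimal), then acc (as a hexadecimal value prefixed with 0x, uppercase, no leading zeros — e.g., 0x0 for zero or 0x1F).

Byte[0]=D6: 2-byte lead. pending=1, acc=0x16
Byte[1]=B0: continuation. acc=(acc<<6)|0x30=0x5B0, pending=0
Byte[2]=EC: 3-byte lead. pending=2, acc=0xC

Answer: 2 0xC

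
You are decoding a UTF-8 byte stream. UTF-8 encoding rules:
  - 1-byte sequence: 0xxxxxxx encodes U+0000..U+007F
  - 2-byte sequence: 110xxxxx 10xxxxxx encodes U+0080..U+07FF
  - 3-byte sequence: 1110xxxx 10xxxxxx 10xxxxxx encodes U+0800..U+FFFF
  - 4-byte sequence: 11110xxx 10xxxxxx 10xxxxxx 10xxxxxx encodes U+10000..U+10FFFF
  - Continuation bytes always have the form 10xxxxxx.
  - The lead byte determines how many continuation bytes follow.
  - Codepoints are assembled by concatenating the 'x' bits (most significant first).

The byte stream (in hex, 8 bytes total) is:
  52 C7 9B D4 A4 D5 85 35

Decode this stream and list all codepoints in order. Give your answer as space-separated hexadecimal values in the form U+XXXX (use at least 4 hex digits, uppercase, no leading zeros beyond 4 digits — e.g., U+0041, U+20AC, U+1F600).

Byte[0]=52: 1-byte ASCII. cp=U+0052
Byte[1]=C7: 2-byte lead, need 1 cont bytes. acc=0x7
Byte[2]=9B: continuation. acc=(acc<<6)|0x1B=0x1DB
Completed: cp=U+01DB (starts at byte 1)
Byte[3]=D4: 2-byte lead, need 1 cont bytes. acc=0x14
Byte[4]=A4: continuation. acc=(acc<<6)|0x24=0x524
Completed: cp=U+0524 (starts at byte 3)
Byte[5]=D5: 2-byte lead, need 1 cont bytes. acc=0x15
Byte[6]=85: continuation. acc=(acc<<6)|0x05=0x545
Completed: cp=U+0545 (starts at byte 5)
Byte[7]=35: 1-byte ASCII. cp=U+0035

Answer: U+0052 U+01DB U+0524 U+0545 U+0035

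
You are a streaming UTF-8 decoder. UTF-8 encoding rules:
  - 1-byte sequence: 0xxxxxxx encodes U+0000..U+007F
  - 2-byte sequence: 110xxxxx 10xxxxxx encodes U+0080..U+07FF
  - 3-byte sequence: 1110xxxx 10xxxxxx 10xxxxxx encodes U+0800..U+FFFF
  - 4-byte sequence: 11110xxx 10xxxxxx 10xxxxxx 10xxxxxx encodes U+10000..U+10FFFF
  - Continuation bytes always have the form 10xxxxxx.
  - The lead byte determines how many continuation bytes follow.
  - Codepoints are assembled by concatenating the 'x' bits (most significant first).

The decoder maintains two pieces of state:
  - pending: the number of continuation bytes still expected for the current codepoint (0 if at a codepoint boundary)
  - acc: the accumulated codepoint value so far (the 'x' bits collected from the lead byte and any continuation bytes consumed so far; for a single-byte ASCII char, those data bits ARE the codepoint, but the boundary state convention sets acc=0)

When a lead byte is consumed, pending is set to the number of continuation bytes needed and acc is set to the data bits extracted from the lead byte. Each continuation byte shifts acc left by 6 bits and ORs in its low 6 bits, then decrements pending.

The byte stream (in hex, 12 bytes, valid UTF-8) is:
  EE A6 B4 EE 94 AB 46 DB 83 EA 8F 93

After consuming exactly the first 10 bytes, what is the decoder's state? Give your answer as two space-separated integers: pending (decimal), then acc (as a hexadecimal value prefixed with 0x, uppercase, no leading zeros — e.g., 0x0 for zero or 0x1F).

Byte[0]=EE: 3-byte lead. pending=2, acc=0xE
Byte[1]=A6: continuation. acc=(acc<<6)|0x26=0x3A6, pending=1
Byte[2]=B4: continuation. acc=(acc<<6)|0x34=0xE9B4, pending=0
Byte[3]=EE: 3-byte lead. pending=2, acc=0xE
Byte[4]=94: continuation. acc=(acc<<6)|0x14=0x394, pending=1
Byte[5]=AB: continuation. acc=(acc<<6)|0x2B=0xE52B, pending=0
Byte[6]=46: 1-byte. pending=0, acc=0x0
Byte[7]=DB: 2-byte lead. pending=1, acc=0x1B
Byte[8]=83: continuation. acc=(acc<<6)|0x03=0x6C3, pending=0
Byte[9]=EA: 3-byte lead. pending=2, acc=0xA

Answer: 2 0xA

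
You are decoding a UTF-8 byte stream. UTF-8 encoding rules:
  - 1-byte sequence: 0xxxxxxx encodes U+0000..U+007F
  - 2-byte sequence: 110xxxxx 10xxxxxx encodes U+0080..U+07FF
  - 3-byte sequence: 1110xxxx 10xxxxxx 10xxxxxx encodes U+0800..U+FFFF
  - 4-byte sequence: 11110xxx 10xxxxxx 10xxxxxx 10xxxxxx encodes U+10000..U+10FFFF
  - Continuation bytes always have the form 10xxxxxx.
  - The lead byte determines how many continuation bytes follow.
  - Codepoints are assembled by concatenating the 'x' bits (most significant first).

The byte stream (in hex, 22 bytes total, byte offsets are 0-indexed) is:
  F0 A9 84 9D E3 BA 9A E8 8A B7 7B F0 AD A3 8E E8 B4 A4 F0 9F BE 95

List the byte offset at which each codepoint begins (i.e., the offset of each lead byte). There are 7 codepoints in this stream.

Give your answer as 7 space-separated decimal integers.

Answer: 0 4 7 10 11 15 18

Derivation:
Byte[0]=F0: 4-byte lead, need 3 cont bytes. acc=0x0
Byte[1]=A9: continuation. acc=(acc<<6)|0x29=0x29
Byte[2]=84: continuation. acc=(acc<<6)|0x04=0xA44
Byte[3]=9D: continuation. acc=(acc<<6)|0x1D=0x2911D
Completed: cp=U+2911D (starts at byte 0)
Byte[4]=E3: 3-byte lead, need 2 cont bytes. acc=0x3
Byte[5]=BA: continuation. acc=(acc<<6)|0x3A=0xFA
Byte[6]=9A: continuation. acc=(acc<<6)|0x1A=0x3E9A
Completed: cp=U+3E9A (starts at byte 4)
Byte[7]=E8: 3-byte lead, need 2 cont bytes. acc=0x8
Byte[8]=8A: continuation. acc=(acc<<6)|0x0A=0x20A
Byte[9]=B7: continuation. acc=(acc<<6)|0x37=0x82B7
Completed: cp=U+82B7 (starts at byte 7)
Byte[10]=7B: 1-byte ASCII. cp=U+007B
Byte[11]=F0: 4-byte lead, need 3 cont bytes. acc=0x0
Byte[12]=AD: continuation. acc=(acc<<6)|0x2D=0x2D
Byte[13]=A3: continuation. acc=(acc<<6)|0x23=0xB63
Byte[14]=8E: continuation. acc=(acc<<6)|0x0E=0x2D8CE
Completed: cp=U+2D8CE (starts at byte 11)
Byte[15]=E8: 3-byte lead, need 2 cont bytes. acc=0x8
Byte[16]=B4: continuation. acc=(acc<<6)|0x34=0x234
Byte[17]=A4: continuation. acc=(acc<<6)|0x24=0x8D24
Completed: cp=U+8D24 (starts at byte 15)
Byte[18]=F0: 4-byte lead, need 3 cont bytes. acc=0x0
Byte[19]=9F: continuation. acc=(acc<<6)|0x1F=0x1F
Byte[20]=BE: continuation. acc=(acc<<6)|0x3E=0x7FE
Byte[21]=95: continuation. acc=(acc<<6)|0x15=0x1FF95
Completed: cp=U+1FF95 (starts at byte 18)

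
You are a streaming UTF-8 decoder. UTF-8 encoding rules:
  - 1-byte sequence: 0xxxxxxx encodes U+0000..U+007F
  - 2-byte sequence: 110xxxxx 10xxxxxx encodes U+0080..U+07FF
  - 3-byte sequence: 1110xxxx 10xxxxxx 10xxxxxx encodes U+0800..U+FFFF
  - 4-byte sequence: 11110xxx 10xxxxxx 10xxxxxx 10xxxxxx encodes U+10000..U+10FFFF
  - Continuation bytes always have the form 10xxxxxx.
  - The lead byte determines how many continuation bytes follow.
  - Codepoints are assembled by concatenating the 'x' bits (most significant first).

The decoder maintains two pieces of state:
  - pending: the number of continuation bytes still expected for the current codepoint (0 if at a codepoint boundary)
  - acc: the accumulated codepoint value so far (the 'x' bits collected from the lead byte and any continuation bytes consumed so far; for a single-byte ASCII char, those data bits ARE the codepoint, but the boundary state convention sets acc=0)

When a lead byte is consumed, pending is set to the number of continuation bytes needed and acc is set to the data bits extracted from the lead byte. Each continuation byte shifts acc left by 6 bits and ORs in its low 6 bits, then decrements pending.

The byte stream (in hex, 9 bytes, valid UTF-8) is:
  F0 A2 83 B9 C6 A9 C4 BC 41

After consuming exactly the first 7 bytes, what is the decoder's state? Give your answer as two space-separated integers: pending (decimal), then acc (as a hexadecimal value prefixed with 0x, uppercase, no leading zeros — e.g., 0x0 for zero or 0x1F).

Answer: 1 0x4

Derivation:
Byte[0]=F0: 4-byte lead. pending=3, acc=0x0
Byte[1]=A2: continuation. acc=(acc<<6)|0x22=0x22, pending=2
Byte[2]=83: continuation. acc=(acc<<6)|0x03=0x883, pending=1
Byte[3]=B9: continuation. acc=(acc<<6)|0x39=0x220F9, pending=0
Byte[4]=C6: 2-byte lead. pending=1, acc=0x6
Byte[5]=A9: continuation. acc=(acc<<6)|0x29=0x1A9, pending=0
Byte[6]=C4: 2-byte lead. pending=1, acc=0x4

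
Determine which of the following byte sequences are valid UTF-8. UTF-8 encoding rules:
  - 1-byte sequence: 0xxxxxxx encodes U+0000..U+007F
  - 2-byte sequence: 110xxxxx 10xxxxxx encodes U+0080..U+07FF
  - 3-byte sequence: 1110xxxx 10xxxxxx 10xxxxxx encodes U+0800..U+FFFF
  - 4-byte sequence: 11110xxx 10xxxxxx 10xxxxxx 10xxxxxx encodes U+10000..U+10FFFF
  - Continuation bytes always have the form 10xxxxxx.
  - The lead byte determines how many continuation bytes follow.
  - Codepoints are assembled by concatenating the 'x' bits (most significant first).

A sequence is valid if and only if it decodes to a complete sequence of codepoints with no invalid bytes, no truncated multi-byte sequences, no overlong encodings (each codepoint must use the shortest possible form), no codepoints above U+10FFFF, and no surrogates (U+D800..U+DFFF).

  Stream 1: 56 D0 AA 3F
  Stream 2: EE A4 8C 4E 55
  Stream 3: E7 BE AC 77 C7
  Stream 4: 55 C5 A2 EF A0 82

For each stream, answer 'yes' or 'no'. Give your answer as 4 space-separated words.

Answer: yes yes no yes

Derivation:
Stream 1: decodes cleanly. VALID
Stream 2: decodes cleanly. VALID
Stream 3: error at byte offset 5. INVALID
Stream 4: decodes cleanly. VALID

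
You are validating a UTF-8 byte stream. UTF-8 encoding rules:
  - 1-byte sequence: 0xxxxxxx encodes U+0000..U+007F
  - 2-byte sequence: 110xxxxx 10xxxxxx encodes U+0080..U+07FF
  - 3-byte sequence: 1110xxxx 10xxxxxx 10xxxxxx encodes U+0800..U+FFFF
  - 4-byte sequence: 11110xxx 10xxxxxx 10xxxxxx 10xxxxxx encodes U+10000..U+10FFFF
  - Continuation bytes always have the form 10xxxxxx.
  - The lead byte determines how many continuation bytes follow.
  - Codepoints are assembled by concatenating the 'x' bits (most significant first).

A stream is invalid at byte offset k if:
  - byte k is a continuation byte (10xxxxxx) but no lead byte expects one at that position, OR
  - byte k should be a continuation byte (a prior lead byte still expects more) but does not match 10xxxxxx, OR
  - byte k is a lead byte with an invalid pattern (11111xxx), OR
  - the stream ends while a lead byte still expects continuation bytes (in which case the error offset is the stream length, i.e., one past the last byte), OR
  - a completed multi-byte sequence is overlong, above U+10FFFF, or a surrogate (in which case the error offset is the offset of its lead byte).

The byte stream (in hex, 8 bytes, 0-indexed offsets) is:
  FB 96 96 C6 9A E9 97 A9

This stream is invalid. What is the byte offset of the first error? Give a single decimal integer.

Byte[0]=FB: INVALID lead byte (not 0xxx/110x/1110/11110)

Answer: 0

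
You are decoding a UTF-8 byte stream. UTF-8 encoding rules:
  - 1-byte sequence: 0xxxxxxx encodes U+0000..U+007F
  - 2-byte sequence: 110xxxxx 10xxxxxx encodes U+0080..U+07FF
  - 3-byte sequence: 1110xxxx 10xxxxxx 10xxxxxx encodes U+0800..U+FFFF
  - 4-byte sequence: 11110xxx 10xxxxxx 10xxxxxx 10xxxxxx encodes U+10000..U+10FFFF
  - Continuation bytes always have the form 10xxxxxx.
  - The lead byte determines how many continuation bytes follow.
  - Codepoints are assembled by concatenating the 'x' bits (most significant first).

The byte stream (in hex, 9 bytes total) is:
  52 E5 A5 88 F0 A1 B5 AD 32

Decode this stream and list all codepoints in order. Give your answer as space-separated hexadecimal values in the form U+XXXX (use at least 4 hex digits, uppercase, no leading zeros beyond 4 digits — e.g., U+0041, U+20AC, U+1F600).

Byte[0]=52: 1-byte ASCII. cp=U+0052
Byte[1]=E5: 3-byte lead, need 2 cont bytes. acc=0x5
Byte[2]=A5: continuation. acc=(acc<<6)|0x25=0x165
Byte[3]=88: continuation. acc=(acc<<6)|0x08=0x5948
Completed: cp=U+5948 (starts at byte 1)
Byte[4]=F0: 4-byte lead, need 3 cont bytes. acc=0x0
Byte[5]=A1: continuation. acc=(acc<<6)|0x21=0x21
Byte[6]=B5: continuation. acc=(acc<<6)|0x35=0x875
Byte[7]=AD: continuation. acc=(acc<<6)|0x2D=0x21D6D
Completed: cp=U+21D6D (starts at byte 4)
Byte[8]=32: 1-byte ASCII. cp=U+0032

Answer: U+0052 U+5948 U+21D6D U+0032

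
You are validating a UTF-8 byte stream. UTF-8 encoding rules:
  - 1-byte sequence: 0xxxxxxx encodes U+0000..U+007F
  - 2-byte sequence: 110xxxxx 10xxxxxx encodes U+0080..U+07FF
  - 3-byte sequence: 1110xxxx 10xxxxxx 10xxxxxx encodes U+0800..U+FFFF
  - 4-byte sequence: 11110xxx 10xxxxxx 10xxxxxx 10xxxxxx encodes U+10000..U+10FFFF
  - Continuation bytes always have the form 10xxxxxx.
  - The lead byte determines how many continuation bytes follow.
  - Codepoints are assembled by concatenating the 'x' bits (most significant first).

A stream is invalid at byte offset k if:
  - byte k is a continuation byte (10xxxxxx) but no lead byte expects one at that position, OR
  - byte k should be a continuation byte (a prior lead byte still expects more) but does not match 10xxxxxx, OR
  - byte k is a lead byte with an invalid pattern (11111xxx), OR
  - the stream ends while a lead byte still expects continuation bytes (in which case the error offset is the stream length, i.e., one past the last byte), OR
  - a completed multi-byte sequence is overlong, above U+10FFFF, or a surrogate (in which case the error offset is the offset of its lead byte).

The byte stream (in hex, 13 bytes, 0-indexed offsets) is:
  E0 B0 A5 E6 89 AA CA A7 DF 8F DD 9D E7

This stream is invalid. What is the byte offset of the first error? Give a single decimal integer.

Answer: 13

Derivation:
Byte[0]=E0: 3-byte lead, need 2 cont bytes. acc=0x0
Byte[1]=B0: continuation. acc=(acc<<6)|0x30=0x30
Byte[2]=A5: continuation. acc=(acc<<6)|0x25=0xC25
Completed: cp=U+0C25 (starts at byte 0)
Byte[3]=E6: 3-byte lead, need 2 cont bytes. acc=0x6
Byte[4]=89: continuation. acc=(acc<<6)|0x09=0x189
Byte[5]=AA: continuation. acc=(acc<<6)|0x2A=0x626A
Completed: cp=U+626A (starts at byte 3)
Byte[6]=CA: 2-byte lead, need 1 cont bytes. acc=0xA
Byte[7]=A7: continuation. acc=(acc<<6)|0x27=0x2A7
Completed: cp=U+02A7 (starts at byte 6)
Byte[8]=DF: 2-byte lead, need 1 cont bytes. acc=0x1F
Byte[9]=8F: continuation. acc=(acc<<6)|0x0F=0x7CF
Completed: cp=U+07CF (starts at byte 8)
Byte[10]=DD: 2-byte lead, need 1 cont bytes. acc=0x1D
Byte[11]=9D: continuation. acc=(acc<<6)|0x1D=0x75D
Completed: cp=U+075D (starts at byte 10)
Byte[12]=E7: 3-byte lead, need 2 cont bytes. acc=0x7
Byte[13]: stream ended, expected continuation. INVALID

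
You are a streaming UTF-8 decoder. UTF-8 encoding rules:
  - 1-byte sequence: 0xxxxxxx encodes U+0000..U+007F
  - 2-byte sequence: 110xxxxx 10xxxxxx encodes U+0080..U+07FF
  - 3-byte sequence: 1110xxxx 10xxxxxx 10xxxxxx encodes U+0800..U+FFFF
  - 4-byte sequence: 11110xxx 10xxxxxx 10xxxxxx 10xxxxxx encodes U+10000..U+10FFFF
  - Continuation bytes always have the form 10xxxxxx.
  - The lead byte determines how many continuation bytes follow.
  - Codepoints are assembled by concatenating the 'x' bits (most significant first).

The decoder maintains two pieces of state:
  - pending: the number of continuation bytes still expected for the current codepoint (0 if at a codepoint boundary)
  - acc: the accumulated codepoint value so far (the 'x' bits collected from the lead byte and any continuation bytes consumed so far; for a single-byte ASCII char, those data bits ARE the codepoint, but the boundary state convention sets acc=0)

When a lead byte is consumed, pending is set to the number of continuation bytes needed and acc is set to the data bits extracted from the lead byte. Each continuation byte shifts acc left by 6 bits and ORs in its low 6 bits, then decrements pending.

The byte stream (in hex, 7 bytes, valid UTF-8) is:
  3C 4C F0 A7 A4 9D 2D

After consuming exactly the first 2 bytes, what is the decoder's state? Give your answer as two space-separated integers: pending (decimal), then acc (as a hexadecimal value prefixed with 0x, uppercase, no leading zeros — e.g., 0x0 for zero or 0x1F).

Byte[0]=3C: 1-byte. pending=0, acc=0x0
Byte[1]=4C: 1-byte. pending=0, acc=0x0

Answer: 0 0x0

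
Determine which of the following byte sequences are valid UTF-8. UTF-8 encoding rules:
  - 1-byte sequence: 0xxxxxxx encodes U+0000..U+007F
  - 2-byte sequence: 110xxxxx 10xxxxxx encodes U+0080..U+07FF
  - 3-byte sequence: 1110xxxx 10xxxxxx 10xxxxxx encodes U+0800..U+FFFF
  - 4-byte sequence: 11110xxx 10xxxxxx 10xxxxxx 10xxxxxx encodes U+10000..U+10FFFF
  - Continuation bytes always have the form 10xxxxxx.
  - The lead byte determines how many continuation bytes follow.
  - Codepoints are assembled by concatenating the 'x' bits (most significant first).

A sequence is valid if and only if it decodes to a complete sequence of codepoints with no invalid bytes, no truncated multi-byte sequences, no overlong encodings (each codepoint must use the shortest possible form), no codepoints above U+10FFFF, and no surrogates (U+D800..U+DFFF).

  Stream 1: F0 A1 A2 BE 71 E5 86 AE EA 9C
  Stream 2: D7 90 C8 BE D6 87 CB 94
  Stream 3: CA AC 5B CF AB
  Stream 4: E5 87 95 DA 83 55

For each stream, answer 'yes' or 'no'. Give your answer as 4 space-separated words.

Answer: no yes yes yes

Derivation:
Stream 1: error at byte offset 10. INVALID
Stream 2: decodes cleanly. VALID
Stream 3: decodes cleanly. VALID
Stream 4: decodes cleanly. VALID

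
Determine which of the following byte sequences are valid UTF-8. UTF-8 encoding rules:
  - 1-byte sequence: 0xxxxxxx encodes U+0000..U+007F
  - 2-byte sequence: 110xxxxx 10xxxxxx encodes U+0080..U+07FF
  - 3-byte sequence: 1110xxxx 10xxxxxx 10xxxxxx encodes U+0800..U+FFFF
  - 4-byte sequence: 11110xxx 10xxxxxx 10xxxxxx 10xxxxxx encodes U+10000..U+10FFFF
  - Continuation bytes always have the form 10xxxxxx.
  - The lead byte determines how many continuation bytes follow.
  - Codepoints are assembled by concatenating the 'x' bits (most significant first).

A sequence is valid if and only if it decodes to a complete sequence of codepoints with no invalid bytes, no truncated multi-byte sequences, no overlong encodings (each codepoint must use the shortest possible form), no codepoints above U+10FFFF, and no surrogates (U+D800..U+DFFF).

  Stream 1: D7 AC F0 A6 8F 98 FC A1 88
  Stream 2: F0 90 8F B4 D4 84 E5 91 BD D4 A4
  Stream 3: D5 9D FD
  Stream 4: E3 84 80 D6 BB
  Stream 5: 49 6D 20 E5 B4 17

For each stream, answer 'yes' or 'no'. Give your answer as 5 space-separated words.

Answer: no yes no yes no

Derivation:
Stream 1: error at byte offset 6. INVALID
Stream 2: decodes cleanly. VALID
Stream 3: error at byte offset 2. INVALID
Stream 4: decodes cleanly. VALID
Stream 5: error at byte offset 5. INVALID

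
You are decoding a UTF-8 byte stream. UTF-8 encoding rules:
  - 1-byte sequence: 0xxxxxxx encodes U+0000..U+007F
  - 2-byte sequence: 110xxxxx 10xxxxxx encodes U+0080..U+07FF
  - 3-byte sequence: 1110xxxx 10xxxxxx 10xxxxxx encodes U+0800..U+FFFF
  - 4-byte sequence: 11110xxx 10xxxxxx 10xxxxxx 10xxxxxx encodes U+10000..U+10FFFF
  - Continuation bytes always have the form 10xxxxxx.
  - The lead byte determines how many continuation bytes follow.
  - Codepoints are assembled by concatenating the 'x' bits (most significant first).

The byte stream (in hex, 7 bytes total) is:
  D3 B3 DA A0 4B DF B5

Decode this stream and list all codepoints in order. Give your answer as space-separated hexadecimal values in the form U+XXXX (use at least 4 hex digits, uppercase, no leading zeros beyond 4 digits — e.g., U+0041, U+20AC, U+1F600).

Answer: U+04F3 U+06A0 U+004B U+07F5

Derivation:
Byte[0]=D3: 2-byte lead, need 1 cont bytes. acc=0x13
Byte[1]=B3: continuation. acc=(acc<<6)|0x33=0x4F3
Completed: cp=U+04F3 (starts at byte 0)
Byte[2]=DA: 2-byte lead, need 1 cont bytes. acc=0x1A
Byte[3]=A0: continuation. acc=(acc<<6)|0x20=0x6A0
Completed: cp=U+06A0 (starts at byte 2)
Byte[4]=4B: 1-byte ASCII. cp=U+004B
Byte[5]=DF: 2-byte lead, need 1 cont bytes. acc=0x1F
Byte[6]=B5: continuation. acc=(acc<<6)|0x35=0x7F5
Completed: cp=U+07F5 (starts at byte 5)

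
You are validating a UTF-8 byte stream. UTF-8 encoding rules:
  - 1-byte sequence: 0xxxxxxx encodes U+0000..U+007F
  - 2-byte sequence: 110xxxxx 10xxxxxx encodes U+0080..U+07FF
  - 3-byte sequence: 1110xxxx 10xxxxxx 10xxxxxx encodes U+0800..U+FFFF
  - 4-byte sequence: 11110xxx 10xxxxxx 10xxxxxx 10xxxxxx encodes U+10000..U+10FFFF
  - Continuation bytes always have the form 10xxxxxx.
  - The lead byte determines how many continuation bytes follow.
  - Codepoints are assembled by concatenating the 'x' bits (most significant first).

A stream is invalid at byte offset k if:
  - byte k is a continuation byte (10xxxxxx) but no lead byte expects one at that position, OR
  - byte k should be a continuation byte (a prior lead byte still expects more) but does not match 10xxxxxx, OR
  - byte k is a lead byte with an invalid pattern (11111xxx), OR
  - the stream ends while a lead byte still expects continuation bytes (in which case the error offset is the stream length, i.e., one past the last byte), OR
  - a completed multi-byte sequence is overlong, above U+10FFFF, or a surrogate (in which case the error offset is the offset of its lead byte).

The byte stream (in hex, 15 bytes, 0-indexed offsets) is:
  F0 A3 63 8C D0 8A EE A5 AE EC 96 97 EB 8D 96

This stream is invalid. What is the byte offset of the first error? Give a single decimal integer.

Byte[0]=F0: 4-byte lead, need 3 cont bytes. acc=0x0
Byte[1]=A3: continuation. acc=(acc<<6)|0x23=0x23
Byte[2]=63: expected 10xxxxxx continuation. INVALID

Answer: 2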